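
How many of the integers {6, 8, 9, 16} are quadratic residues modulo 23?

4

(6/23) = +1 → QR.
(8/23) = +1 → QR.
(9/23) = +1 → QR.
(16/23) = +1 → QR.
Total quadratic residues among the 4: 4.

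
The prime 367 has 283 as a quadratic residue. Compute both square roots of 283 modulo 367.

Since 367 ≡ 3 (mod 4), a square root of 283 is 283^((367+1)/4) = 283^92 mod 367.
Repeated squaring: 283^2≡83, 283^4≡283, 283^8≡83, 283^16≡283, 283^32≡83, 283^64≡283 (mod 367).
283^92 = 283^(64+16+8+4) ≡ 83 (mod 367).
Check: 83² = 6889 ≡ 283 (mod 367). The two roots are 83 and 284.

83, 284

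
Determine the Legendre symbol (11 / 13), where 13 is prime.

-1

Euler's criterion: (11/13) ≡ 11^6 (mod 13).
11^2 ≡ 4 (mod 13)
11^4 ≡ 3 (mod 13)
11^6 = 11^(4+2) ≡ 12 (mod 13).
Result is 12 ≡ −1, so (11/13) = −1.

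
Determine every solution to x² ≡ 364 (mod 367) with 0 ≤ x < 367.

Since 367 ≡ 3 (mod 4), a square root of 364 is 364^((367+1)/4) = 364^92 mod 367.
Repeated squaring: 364^2≡9, 364^4≡81, 364^8≡322, 364^16≡190, 364^32≡134, 364^64≡340 (mod 367).
364^92 = 364^(64+16+8+4) ≡ 200 (mod 367).
Check: 200² = 40000 ≡ 364 (mod 367). The two roots are 167 and 200.

167, 200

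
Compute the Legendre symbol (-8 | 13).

First reduce: -8 ≡ 5 (mod 13).
Reciprocity: 5 ≡ 1 and 13 ≡ 1 (mod 4), so (5/13) = +(13/5).
Reduce top mod 5: now compute (3/5).
Reciprocity: 3 ≡ 3 and 5 ≡ 1 (mod 4), so (3/5) = +(5/3).
Reduce top mod 3: now compute (2/3).
Pull out 2: since 3 ≡ 3 (mod 8), (2/3) = -1.
Reached (1/3) = 1. Collecting the sign flips along the way, the symbol is -1.

-1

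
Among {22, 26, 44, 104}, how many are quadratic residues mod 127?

4

(22/127) = +1 → QR.
(26/127) = +1 → QR.
(44/127) = +1 → QR.
(104/127) = +1 → QR.
Total quadratic residues among the 4: 4.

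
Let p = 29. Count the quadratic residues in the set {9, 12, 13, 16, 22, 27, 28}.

5

(9/29) = +1 → QR.
(12/29) = -1 → non-residue.
(13/29) = +1 → QR.
(16/29) = +1 → QR.
(22/29) = +1 → QR.
(27/29) = -1 → non-residue.
(28/29) = +1 → QR.
Total quadratic residues among the 7: 5.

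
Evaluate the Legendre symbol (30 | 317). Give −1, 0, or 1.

-1

Euler's criterion: (30/317) ≡ 30^158 (mod 317).
30^2 ≡ 266 (mod 317)
30^4 ≡ 65 (mod 317)
30^8 ≡ 104 (mod 317)
30^16 ≡ 38 (mod 317)
30^32 ≡ 176 (mod 317)
30^64 ≡ 227 (mod 317)
30^128 ≡ 175 (mod 317)
30^158 = 30^(128+16+8+4+2) ≡ 316 (mod 317).
Result is 316 ≡ −1, so (30/317) = −1.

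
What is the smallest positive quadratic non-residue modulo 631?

(2/631) = +1, so 2 is a residue.
(3/631) = −1, so 3 is the smallest positive non-residue mod 631.

3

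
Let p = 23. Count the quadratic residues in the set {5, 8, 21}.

(5/23) = -1 → non-residue.
(8/23) = +1 → QR.
(21/23) = -1 → non-residue.
Total quadratic residues among the 3: 1.

1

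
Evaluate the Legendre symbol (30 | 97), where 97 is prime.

Pull out 2: since 97 ≡ 1 (mod 8), (2/97) = +1.
Reciprocity: 15 ≡ 3 and 97 ≡ 1 (mod 4), so (15/97) = +(97/15).
Reduce top mod 15: now compute (7/15).
Reciprocity: 7 ≡ 3 and 15 ≡ 3 (mod 4), so (7/15) = −(15/7).
Reduce top mod 7: now compute (1/7).
Reached (1/7) = 1. Collecting the sign flips along the way, the symbol is -1.

-1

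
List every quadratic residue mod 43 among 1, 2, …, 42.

Square k = 1,…,21 (k and 43−k give the same square):
1²=1, 2²=4, 3²=9, 4²=16, 5²=25, 6²=36, 7²≡6, 8²≡21, 9²≡38, 10²≡14, 11²≡35, 12²≡15, 13²≡40, 14²≡24, 15²≡10, 16²≡41, 17²≡31, 18²≡23, 19²≡17, 20²≡13, 21²≡11 (mod 43).
So the quadratic residues mod 43 are {1, 4, 6, 9, 10, 11, 13, 14, 15, 16, 17, 21, 23, 24, 25, 31, 35, 36, 38, 40, 41}.

1, 4, 6, 9, 10, 11, 13, 14, 15, 16, 17, 21, 23, 24, 25, 31, 35, 36, 38, 40, 41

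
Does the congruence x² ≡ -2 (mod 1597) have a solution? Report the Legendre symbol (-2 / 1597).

First reduce: -2 ≡ 1595 (mod 1597).
Reciprocity: 1595 ≡ 3 and 1597 ≡ 1 (mod 4), so (1595/1597) = +(1597/1595).
Reduce top mod 1595: now compute (2/1595).
Pull out 2: since 1595 ≡ 3 (mod 8), (2/1595) = -1.
Reached (1/1595) = 1. Collecting the sign flips along the way, the symbol is -1.

-1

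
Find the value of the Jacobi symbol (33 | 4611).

0

Reciprocity: 33 ≡ 1 and 4611 ≡ 3 (mod 4), so (33/4611) = +(4611/33).
Reduce top mod 33: now compute (24/33).
Pull out 2^3: since 33 ≡ 1 (mod 8), (2/33) = +1, so (2/33)^3 = +1.
Reciprocity: 3 ≡ 3 and 33 ≡ 1 (mod 4), so (3/33) = +(33/3).
Reduce top mod 3: now compute (0/3).
Top reduces to 0: gcd > 1, so the symbol is 0.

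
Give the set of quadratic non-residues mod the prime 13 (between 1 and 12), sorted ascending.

Square k = 1,…,6 (k and 13−k give the same square):
1²=1, 2²=4, 3²=9, 4²≡3, 5²≡12, 6²≡10 (mod 13).
The residues are {1, 3, 4, 9, 10, 12}; the non-residues are the remaining 6 nonzero classes.

2 5 6 7 8 11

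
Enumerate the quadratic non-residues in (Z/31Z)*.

Square k = 1,…,15 (k and 31−k give the same square):
1²=1, 2²=4, 3²=9, 4²=16, 5²=25, 6²≡5, 7²≡18, 8²≡2, 9²≡19, 10²≡7, 11²≡28, 12²≡20, 13²≡14, 14²≡10, 15²≡8 (mod 31).
The residues are {1, 2, 4, 5, 7, 8, 9, 10, 14, 16, 18, 19, 20, 25, 28}; the non-residues are the remaining 15 nonzero classes.

3,6,11,12,13,15,17,21,22,23,24,26,27,29,30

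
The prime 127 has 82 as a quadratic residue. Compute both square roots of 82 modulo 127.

Since 127 ≡ 3 (mod 4), a square root of 82 is 82^((127+1)/4) = 82^32 mod 127.
Repeated squaring: 82^2≡120, 82^4≡49, 82^8≡115, 82^16≡17, 82^32≡35 (mod 127).
82^32 = 82^(32) ≡ 35 (mod 127).
Check: 35² = 1225 ≡ 82 (mod 127). The two roots are 35 and 92.

35, 92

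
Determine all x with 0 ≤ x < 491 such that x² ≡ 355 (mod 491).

181, 310

Since 491 ≡ 3 (mod 4), a square root of 355 is 355^((491+1)/4) = 355^123 mod 491.
Repeated squaring: 355^2≡329, 355^4≡221, 355^8≡232, 355^16≡305, 355^32≡226, 355^64≡12 (mod 491).
355^123 = 355^(64+32+16+8+2+1) ≡ 181 (mod 491).
Check: 181² = 32761 ≡ 355 (mod 491). The two roots are 181 and 310.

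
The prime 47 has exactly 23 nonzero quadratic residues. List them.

1 2 3 4 6 7 8 9 12 14 16 17 18 21 24 25 27 28 32 34 36 37 42

Square k = 1,…,23 (k and 47−k give the same square):
1²=1, 2²=4, 3²=9, 4²=16, 5²=25, 6²=36, 7²≡2, 8²≡17, 9²≡34, 10²≡6, 11²≡27, 12²≡3, 13²≡28, 14²≡8, 15²≡37, 16²≡21, 17²≡7, 18²≡42, 19²≡32, 20²≡24, 21²≡18, 22²≡14, 23²≡12 (mod 47).
So the quadratic residues mod 47 are {1, 2, 3, 4, 6, 7, 8, 9, 12, 14, 16, 17, 18, 21, 24, 25, 27, 28, 32, 34, 36, 37, 42}.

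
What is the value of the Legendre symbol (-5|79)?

Euler's criterion: (-5/79) ≡ 74^39 (mod 79).
74^2 ≡ 25 (mod 79)
74^4 ≡ 72 (mod 79)
74^8 ≡ 49 (mod 79)
74^16 ≡ 31 (mod 79)
74^32 ≡ 13 (mod 79)
74^39 = 74^(32+4+2+1) ≡ 78 (mod 79).
Result is 78 ≡ −1, so (-5/79) = −1.

-1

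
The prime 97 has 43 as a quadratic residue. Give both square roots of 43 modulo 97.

25, 72

97 ≡ 1 (mod 4), so we find a root by search.
Trying successive values, 25² = 625 ≡ 43 (mod 97). The other root is 97 − 25 = 72.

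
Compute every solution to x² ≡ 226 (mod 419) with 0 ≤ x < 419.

Since 419 ≡ 3 (mod 4), a square root of 226 is 226^((419+1)/4) = 226^105 mod 419.
Repeated squaring: 226^2≡377, 226^4≡88, 226^8≡202, 226^16≡161, 226^32≡362, 226^64≡316 (mod 419).
226^105 = 226^(64+32+8+1) ≡ 324 (mod 419).
Check: 324² = 104976 ≡ 226 (mod 419). The two roots are 95 and 324.

95, 324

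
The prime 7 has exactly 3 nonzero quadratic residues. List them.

1,2,4

Square k = 1,…,3 (k and 7−k give the same square):
1²=1, 2²=4, 3²≡2 (mod 7).
So the quadratic residues mod 7 are {1, 2, 4}.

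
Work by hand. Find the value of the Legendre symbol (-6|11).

1

Euler's criterion: (-6/11) ≡ 5^5 (mod 11).
5^2 ≡ 3 (mod 11)
5^4 ≡ 9 (mod 11)
5^5 = 5^(4+1) ≡ 1 (mod 11).
Result is 1, so (-6/11) = 1.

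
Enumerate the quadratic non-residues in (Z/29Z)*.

2 3 8 10 11 12 14 15 17 18 19 21 26 27

Square k = 1,…,14 (k and 29−k give the same square):
1²=1, 2²=4, 3²=9, 4²=16, 5²=25, 6²≡7, 7²≡20, 8²≡6, 9²≡23, 10²≡13, 11²≡5, 12²≡28, 13²≡24, 14²≡22 (mod 29).
The residues are {1, 4, 5, 6, 7, 9, 13, 16, 20, 22, 23, 24, 25, 28}; the non-residues are the remaining 14 nonzero classes.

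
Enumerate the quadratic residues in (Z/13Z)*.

Square k = 1,…,6 (k and 13−k give the same square):
1²=1, 2²=4, 3²=9, 4²≡3, 5²≡12, 6²≡10 (mod 13).
So the quadratic residues mod 13 are {1, 3, 4, 9, 10, 12}.

1, 3, 4, 9, 10, 12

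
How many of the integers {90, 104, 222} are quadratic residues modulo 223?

(90/223) = -1 → non-residue.
(104/223) = -1 → non-residue.
(222/223) = -1 → non-residue.
Total quadratic residues among the 3: 0.

0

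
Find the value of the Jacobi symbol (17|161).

1

Reciprocity: 17 ≡ 1 and 161 ≡ 1 (mod 4), so (17/161) = +(161/17).
Reduce top mod 17: now compute (8/17).
Pull out 2^3: since 17 ≡ 1 (mod 8), (2/17) = +1, so (2/17)^3 = +1.
Reached (1/17) = 1. Collecting the sign flips along the way, the symbol is +1.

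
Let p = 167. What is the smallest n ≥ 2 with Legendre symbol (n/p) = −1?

5

(2/167) = +1, so 2 is a residue.
(3/167) = +1, so 3 is a residue.
(4/167) = +1, so 4 is a residue.
(5/167) = −1, so 5 is the smallest positive non-residue mod 167.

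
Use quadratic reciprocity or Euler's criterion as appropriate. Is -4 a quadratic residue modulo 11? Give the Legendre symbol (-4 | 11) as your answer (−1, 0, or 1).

-1

First reduce: -4 ≡ 7 (mod 11).
Reciprocity: 7 ≡ 3 and 11 ≡ 3 (mod 4), so (7/11) = −(11/7).
Reduce top mod 7: now compute (4/7).
Pull out 2^2: since 7 ≡ 7 (mod 8), (2/7) = +1, so (2/7)^2 = +1.
Reached (1/7) = 1. Collecting the sign flips along the way, the symbol is -1.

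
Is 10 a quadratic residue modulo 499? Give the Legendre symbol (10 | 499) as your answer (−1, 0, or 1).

-1

Pull out 2: since 499 ≡ 3 (mod 8), (2/499) = -1.
Reciprocity: 5 ≡ 1 and 499 ≡ 3 (mod 4), so (5/499) = +(499/5).
Reduce top mod 5: now compute (4/5).
Pull out 2^2: since 5 ≡ 5 (mod 8), (2/5) = -1, so (2/5)^2 = +1.
Reached (1/5) = 1. Collecting the sign flips along the way, the symbol is -1.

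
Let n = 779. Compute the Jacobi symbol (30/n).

-1

Pull out 2: since 779 ≡ 3 (mod 8), (2/779) = -1.
Reciprocity: 15 ≡ 3 and 779 ≡ 3 (mod 4), so (15/779) = −(779/15).
Reduce top mod 15: now compute (14/15).
Pull out 2: since 15 ≡ 7 (mod 8), (2/15) = +1.
Reciprocity: 7 ≡ 3 and 15 ≡ 3 (mod 4), so (7/15) = −(15/7).
Reduce top mod 7: now compute (1/7).
Reached (1/7) = 1. Collecting the sign flips along the way, the symbol is -1.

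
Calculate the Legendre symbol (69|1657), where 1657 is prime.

Reciprocity: 69 ≡ 1 and 1657 ≡ 1 (mod 4), so (69/1657) = +(1657/69).
Reduce top mod 69: now compute (1/69).
Reached (1/69) = 1. Collecting the sign flips along the way, the symbol is +1.

1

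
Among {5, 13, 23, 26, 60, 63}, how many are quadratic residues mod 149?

(5/149) = +1 → QR.
(13/149) = -1 → non-residue.
(23/149) = -1 → non-residue.
(26/149) = +1 → QR.
(60/149) = -1 → non-residue.
(63/149) = +1 → QR.
Total quadratic residues among the 6: 3.

3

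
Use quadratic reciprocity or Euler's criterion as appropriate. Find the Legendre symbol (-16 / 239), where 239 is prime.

-1

Euler's criterion: (-16/239) ≡ 223^119 (mod 239).
223^2 ≡ 17 (mod 239)
223^4 ≡ 50 (mod 239)
223^8 ≡ 110 (mod 239)
223^16 ≡ 150 (mod 239)
223^32 ≡ 34 (mod 239)
223^64 ≡ 200 (mod 239)
223^119 = 223^(64+32+16+4+2+1) ≡ 238 (mod 239).
Result is 238 ≡ −1, so (-16/239) = −1.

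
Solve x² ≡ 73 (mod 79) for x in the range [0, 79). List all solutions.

28, 51

Since 79 ≡ 3 (mod 4), a square root of 73 is 73^((79+1)/4) = 73^20 mod 79.
Repeated squaring: 73^2≡36, 73^4≡32, 73^8≡76, 73^16≡9 (mod 79).
73^20 = 73^(16+4) ≡ 51 (mod 79).
Check: 51² = 2601 ≡ 73 (mod 79). The two roots are 28 and 51.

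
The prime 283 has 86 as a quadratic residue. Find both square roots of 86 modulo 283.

Since 283 ≡ 3 (mod 4), a square root of 86 is 86^((283+1)/4) = 86^71 mod 283.
Repeated squaring: 86^2≡38, 86^4≡29, 86^8≡275, 86^16≡64, 86^32≡134, 86^64≡127 (mod 283).
86^71 = 86^(64+4+2+1) ≡ 54 (mod 283).
Check: 54² = 2916 ≡ 86 (mod 283). The two roots are 54 and 229.

54, 229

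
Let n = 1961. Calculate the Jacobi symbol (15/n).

Reciprocity: 15 ≡ 3 and 1961 ≡ 1 (mod 4), so (15/1961) = +(1961/15).
Reduce top mod 15: now compute (11/15).
Reciprocity: 11 ≡ 3 and 15 ≡ 3 (mod 4), so (11/15) = −(15/11).
Reduce top mod 11: now compute (4/11).
Pull out 2^2: since 11 ≡ 3 (mod 8), (2/11) = -1, so (2/11)^2 = +1.
Reached (1/11) = 1. Collecting the sign flips along the way, the symbol is -1.

-1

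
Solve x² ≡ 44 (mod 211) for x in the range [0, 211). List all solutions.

39, 172

Since 211 ≡ 3 (mod 4), a square root of 44 is 44^((211+1)/4) = 44^53 mod 211.
Repeated squaring: 44^2≡37, 44^4≡103, 44^8≡59, 44^16≡105, 44^32≡53 (mod 211).
44^53 = 44^(32+16+4+1) ≡ 172 (mod 211).
Check: 172² = 29584 ≡ 44 (mod 211). The two roots are 39 and 172.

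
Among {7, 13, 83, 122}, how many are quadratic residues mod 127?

2

(7/127) = -1 → non-residue.
(13/127) = +1 → QR.
(83/127) = -1 → non-residue.
(122/127) = +1 → QR.
Total quadratic residues among the 4: 2.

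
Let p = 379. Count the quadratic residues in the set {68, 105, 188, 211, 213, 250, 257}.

(68/379) = -1 → non-residue.
(105/379) = +1 → QR.
(188/379) = -1 → non-residue.
(211/379) = +1 → QR.
(213/379) = +1 → QR.
(250/379) = -1 → non-residue.
(257/379) = +1 → QR.
Total quadratic residues among the 7: 4.

4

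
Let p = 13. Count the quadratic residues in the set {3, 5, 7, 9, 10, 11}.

3

(3/13) = +1 → QR.
(5/13) = -1 → non-residue.
(7/13) = -1 → non-residue.
(9/13) = +1 → QR.
(10/13) = +1 → QR.
(11/13) = -1 → non-residue.
Total quadratic residues among the 6: 3.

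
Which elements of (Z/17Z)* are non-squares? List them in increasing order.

Square k = 1,…,8 (k and 17−k give the same square):
1²=1, 2²=4, 3²=9, 4²=16, 5²≡8, 6²≡2, 7²≡15, 8²≡13 (mod 17).
The residues are {1, 2, 4, 8, 9, 13, 15, 16}; the non-residues are the remaining 8 nonzero classes.

3,5,6,7,10,11,12,14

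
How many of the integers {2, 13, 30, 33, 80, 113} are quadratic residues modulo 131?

4

(2/131) = -1 → non-residue.
(13/131) = +1 → QR.
(30/131) = -1 → non-residue.
(33/131) = +1 → QR.
(80/131) = +1 → QR.
(113/131) = +1 → QR.
Total quadratic residues among the 6: 4.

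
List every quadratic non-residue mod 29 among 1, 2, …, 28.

2, 3, 8, 10, 11, 12, 14, 15, 17, 18, 19, 21, 26, 27

Square k = 1,…,14 (k and 29−k give the same square):
1²=1, 2²=4, 3²=9, 4²=16, 5²=25, 6²≡7, 7²≡20, 8²≡6, 9²≡23, 10²≡13, 11²≡5, 12²≡28, 13²≡24, 14²≡22 (mod 29).
The residues are {1, 4, 5, 6, 7, 9, 13, 16, 20, 22, 23, 24, 25, 28}; the non-residues are the remaining 14 nonzero classes.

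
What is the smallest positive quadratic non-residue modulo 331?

2

(2/331) = −1, so 2 is the smallest positive non-residue mod 331.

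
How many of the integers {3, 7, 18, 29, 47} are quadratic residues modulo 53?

(3/53) = -1 → non-residue.
(7/53) = +1 → QR.
(18/53) = -1 → non-residue.
(29/53) = +1 → QR.
(47/53) = +1 → QR.
Total quadratic residues among the 5: 3.

3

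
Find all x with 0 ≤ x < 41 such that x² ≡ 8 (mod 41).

41 ≡ 1 (mod 4), so we find a root by search.
Trying successive values, 7² = 49 ≡ 8 (mod 41). The other root is 41 − 7 = 34.

7, 34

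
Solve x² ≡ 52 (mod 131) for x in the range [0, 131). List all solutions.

24, 107

Since 131 ≡ 3 (mod 4), a square root of 52 is 52^((131+1)/4) = 52^33 mod 131.
Repeated squaring: 52^2≡84, 52^4≡113, 52^8≡62, 52^16≡45, 52^32≡60 (mod 131).
52^33 = 52^(32+1) ≡ 107 (mod 131).
Check: 107² = 11449 ≡ 52 (mod 131). The two roots are 24 and 107.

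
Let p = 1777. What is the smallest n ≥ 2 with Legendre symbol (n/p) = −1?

(2/1777) = +1, so 2 is a residue.
(3/1777) = +1, so 3 is a residue.
(4/1777) = +1, so 4 is a residue.
(5/1777) = −1, so 5 is the smallest positive non-residue mod 1777.

5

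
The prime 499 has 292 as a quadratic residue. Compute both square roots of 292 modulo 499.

Since 499 ≡ 3 (mod 4), a square root of 292 is 292^((499+1)/4) = 292^125 mod 499.
Repeated squaring: 292^2≡434, 292^4≡233, 292^8≡397, 292^16≡424, 292^32≡136, 292^64≡33 (mod 499).
292^125 = 292^(64+32+16+8+4+1) ≡ 189 (mod 499).
Check: 189² = 35721 ≡ 292 (mod 499). The two roots are 189 and 310.

189, 310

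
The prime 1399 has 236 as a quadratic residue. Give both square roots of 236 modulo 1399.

Since 1399 ≡ 3 (mod 4), a square root of 236 is 236^((1399+1)/4) = 236^350 mod 1399.
Repeated squaring: 236^2≡1135, 236^4≡1145, 236^8≡162, 236^16≡1062, 236^32≡250, 236^64≡944, 236^128≡1372, 236^256≡729 (mod 1399).
236^350 = 236^(256+64+16+8+4+2) ≡ 125 (mod 1399).
Check: 125² = 15625 ≡ 236 (mod 1399). The two roots are 125 and 1274.

125, 1274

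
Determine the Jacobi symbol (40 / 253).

Pull out 2^3: since 253 ≡ 5 (mod 8), (2/253) = -1, so (2/253)^3 = -1.
Reciprocity: 5 ≡ 1 and 253 ≡ 1 (mod 4), so (5/253) = +(253/5).
Reduce top mod 5: now compute (3/5).
Reciprocity: 3 ≡ 3 and 5 ≡ 1 (mod 4), so (3/5) = +(5/3).
Reduce top mod 3: now compute (2/3).
Pull out 2: since 3 ≡ 3 (mod 8), (2/3) = -1.
Reached (1/3) = 1. Collecting the sign flips along the way, the symbol is +1.

1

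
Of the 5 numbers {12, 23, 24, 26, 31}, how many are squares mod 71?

(12/71) = +1 → QR.
(23/71) = -1 → non-residue.
(24/71) = +1 → QR.
(26/71) = -1 → non-residue.
(31/71) = -1 → non-residue.
Total quadratic residues among the 5: 2.

2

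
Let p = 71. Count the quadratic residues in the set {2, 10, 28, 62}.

(2/71) = +1 → QR.
(10/71) = +1 → QR.
(28/71) = -1 → non-residue.
(62/71) = -1 → non-residue.
Total quadratic residues among the 4: 2.

2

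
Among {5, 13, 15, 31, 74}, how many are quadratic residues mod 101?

(5/101) = +1 → QR.
(13/101) = +1 → QR.
(15/101) = -1 → non-residue.
(31/101) = +1 → QR.
(74/101) = -1 → non-residue.
Total quadratic residues among the 5: 3.

3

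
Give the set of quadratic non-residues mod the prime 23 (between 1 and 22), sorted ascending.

Square k = 1,…,11 (k and 23−k give the same square):
1²=1, 2²=4, 3²=9, 4²=16, 5²≡2, 6²≡13, 7²≡3, 8²≡18, 9²≡12, 10²≡8, 11²≡6 (mod 23).
The residues are {1, 2, 3, 4, 6, 8, 9, 12, 13, 16, 18}; the non-residues are the remaining 11 nonzero classes.

5,7,10,11,14,15,17,19,20,21,22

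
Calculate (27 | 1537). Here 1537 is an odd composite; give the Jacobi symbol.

1

Reciprocity: 27 ≡ 3 and 1537 ≡ 1 (mod 4), so (27/1537) = +(1537/27).
Reduce top mod 27: now compute (25/27).
Reciprocity: 25 ≡ 1 and 27 ≡ 3 (mod 4), so (25/27) = +(27/25).
Reduce top mod 25: now compute (2/25).
Pull out 2: since 25 ≡ 1 (mod 8), (2/25) = +1.
Reached (1/25) = 1. Collecting the sign flips along the way, the symbol is +1.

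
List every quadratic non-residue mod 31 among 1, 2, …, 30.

3 6 11 12 13 15 17 21 22 23 24 26 27 29 30

Square k = 1,…,15 (k and 31−k give the same square):
1²=1, 2²=4, 3²=9, 4²=16, 5²=25, 6²≡5, 7²≡18, 8²≡2, 9²≡19, 10²≡7, 11²≡28, 12²≡20, 13²≡14, 14²≡10, 15²≡8 (mod 31).
The residues are {1, 2, 4, 5, 7, 8, 9, 10, 14, 16, 18, 19, 20, 25, 28}; the non-residues are the remaining 15 nonzero classes.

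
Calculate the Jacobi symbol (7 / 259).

0

Reciprocity: 7 ≡ 3 and 259 ≡ 3 (mod 4), so (7/259) = −(259/7).
Reduce top mod 7: now compute (0/7).
Top reduces to 0: gcd > 1, so the symbol is 0.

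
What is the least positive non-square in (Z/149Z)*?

2

(2/149) = −1, so 2 is the smallest positive non-residue mod 149.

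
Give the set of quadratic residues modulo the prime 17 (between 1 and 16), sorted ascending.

1,2,4,8,9,13,15,16

Square k = 1,…,8 (k and 17−k give the same square):
1²=1, 2²=4, 3²=9, 4²=16, 5²≡8, 6²≡2, 7²≡15, 8²≡13 (mod 17).
So the quadratic residues mod 17 are {1, 2, 4, 8, 9, 13, 15, 16}.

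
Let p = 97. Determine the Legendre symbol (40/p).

-1

Euler's criterion: (40/97) ≡ 40^48 (mod 97).
40^2 ≡ 48 (mod 97)
40^4 ≡ 73 (mod 97)
40^8 ≡ 91 (mod 97)
40^16 ≡ 36 (mod 97)
40^32 ≡ 35 (mod 97)
40^48 = 40^(32+16) ≡ 96 (mod 97).
Result is 96 ≡ −1, so (40/97) = −1.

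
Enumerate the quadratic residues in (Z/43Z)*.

1, 4, 6, 9, 10, 11, 13, 14, 15, 16, 17, 21, 23, 24, 25, 31, 35, 36, 38, 40, 41

Square k = 1,…,21 (k and 43−k give the same square):
1²=1, 2²=4, 3²=9, 4²=16, 5²=25, 6²=36, 7²≡6, 8²≡21, 9²≡38, 10²≡14, 11²≡35, 12²≡15, 13²≡40, 14²≡24, 15²≡10, 16²≡41, 17²≡31, 18²≡23, 19²≡17, 20²≡13, 21²≡11 (mod 43).
So the quadratic residues mod 43 are {1, 4, 6, 9, 10, 11, 13, 14, 15, 16, 17, 21, 23, 24, 25, 31, 35, 36, 38, 40, 41}.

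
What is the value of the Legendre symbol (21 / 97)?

Reciprocity: 21 ≡ 1 and 97 ≡ 1 (mod 4), so (21/97) = +(97/21).
Reduce top mod 21: now compute (13/21).
Reciprocity: 13 ≡ 1 and 21 ≡ 1 (mod 4), so (13/21) = +(21/13).
Reduce top mod 13: now compute (8/13).
Pull out 2^3: since 13 ≡ 5 (mod 8), (2/13) = -1, so (2/13)^3 = -1.
Reached (1/13) = 1. Collecting the sign flips along the way, the symbol is -1.

-1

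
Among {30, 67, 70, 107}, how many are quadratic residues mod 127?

(30/127) = +1 → QR.
(67/127) = -1 → non-residue.
(70/127) = +1 → QR.
(107/127) = +1 → QR.
Total quadratic residues among the 4: 3.

3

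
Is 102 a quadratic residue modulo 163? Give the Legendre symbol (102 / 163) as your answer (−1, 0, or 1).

-1

Pull out 2: since 163 ≡ 3 (mod 8), (2/163) = -1.
Reciprocity: 51 ≡ 3 and 163 ≡ 3 (mod 4), so (51/163) = −(163/51).
Reduce top mod 51: now compute (10/51).
Pull out 2: since 51 ≡ 3 (mod 8), (2/51) = -1.
Reciprocity: 5 ≡ 1 and 51 ≡ 3 (mod 4), so (5/51) = +(51/5).
Reduce top mod 5: now compute (1/5).
Reached (1/5) = 1. Collecting the sign flips along the way, the symbol is -1.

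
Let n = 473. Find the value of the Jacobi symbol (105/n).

Reciprocity: 105 ≡ 1 and 473 ≡ 1 (mod 4), so (105/473) = +(473/105).
Reduce top mod 105: now compute (53/105).
Reciprocity: 53 ≡ 1 and 105 ≡ 1 (mod 4), so (53/105) = +(105/53).
Reduce top mod 53: now compute (52/53).
Pull out 2^2: since 53 ≡ 5 (mod 8), (2/53) = -1, so (2/53)^2 = +1.
Reciprocity: 13 ≡ 1 and 53 ≡ 1 (mod 4), so (13/53) = +(53/13).
Reduce top mod 13: now compute (1/13).
Reached (1/13) = 1. Collecting the sign flips along the way, the symbol is +1.

1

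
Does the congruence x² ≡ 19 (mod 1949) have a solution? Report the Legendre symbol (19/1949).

Reciprocity: 19 ≡ 3 and 1949 ≡ 1 (mod 4), so (19/1949) = +(1949/19).
Reduce top mod 19: now compute (11/19).
Reciprocity: 11 ≡ 3 and 19 ≡ 3 (mod 4), so (11/19) = −(19/11).
Reduce top mod 11: now compute (8/11).
Pull out 2^3: since 11 ≡ 3 (mod 8), (2/11) = -1, so (2/11)^3 = -1.
Reached (1/11) = 1. Collecting the sign flips along the way, the symbol is +1.

1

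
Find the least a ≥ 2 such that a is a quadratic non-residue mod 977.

3

(2/977) = +1, so 2 is a residue.
(3/977) = −1, so 3 is the smallest positive non-residue mod 977.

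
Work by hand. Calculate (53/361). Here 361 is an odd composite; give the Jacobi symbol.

Reciprocity: 53 ≡ 1 and 361 ≡ 1 (mod 4), so (53/361) = +(361/53).
Reduce top mod 53: now compute (43/53).
Reciprocity: 43 ≡ 3 and 53 ≡ 1 (mod 4), so (43/53) = +(53/43).
Reduce top mod 43: now compute (10/43).
Pull out 2: since 43 ≡ 3 (mod 8), (2/43) = -1.
Reciprocity: 5 ≡ 1 and 43 ≡ 3 (mod 4), so (5/43) = +(43/5).
Reduce top mod 5: now compute (3/5).
Reciprocity: 3 ≡ 3 and 5 ≡ 1 (mod 4), so (3/5) = +(5/3).
Reduce top mod 3: now compute (2/3).
Pull out 2: since 3 ≡ 3 (mod 8), (2/3) = -1.
Reached (1/3) = 1. Collecting the sign flips along the way, the symbol is +1.

1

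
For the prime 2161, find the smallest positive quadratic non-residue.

7

(2/2161) = +1, so 2 is a residue.
(3/2161) = +1, so 3 is a residue.
(4/2161) = +1, so 4 is a residue.
(5/2161) = +1, so 5 is a residue.
(6/2161) = +1, so 6 is a residue.
(7/2161) = −1, so 7 is the smallest positive non-residue mod 2161.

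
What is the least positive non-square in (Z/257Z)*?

3

(2/257) = +1, so 2 is a residue.
(3/257) = −1, so 3 is the smallest positive non-residue mod 257.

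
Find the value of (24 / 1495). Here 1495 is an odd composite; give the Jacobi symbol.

Pull out 2^3: since 1495 ≡ 7 (mod 8), (2/1495) = +1, so (2/1495)^3 = +1.
Reciprocity: 3 ≡ 3 and 1495 ≡ 3 (mod 4), so (3/1495) = −(1495/3).
Reduce top mod 3: now compute (1/3).
Reached (1/3) = 1. Collecting the sign flips along the way, the symbol is -1.

-1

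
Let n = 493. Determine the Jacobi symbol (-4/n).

1

First reduce: -4 ≡ 489 (mod 493).
Reciprocity: 489 ≡ 1 and 493 ≡ 1 (mod 4), so (489/493) = +(493/489).
Reduce top mod 489: now compute (4/489).
Pull out 2^2: since 489 ≡ 1 (mod 8), (2/489) = +1, so (2/489)^2 = +1.
Reached (1/489) = 1. Collecting the sign flips along the way, the symbol is +1.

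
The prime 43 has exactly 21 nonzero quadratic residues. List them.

Square k = 1,…,21 (k and 43−k give the same square):
1²=1, 2²=4, 3²=9, 4²=16, 5²=25, 6²=36, 7²≡6, 8²≡21, 9²≡38, 10²≡14, 11²≡35, 12²≡15, 13²≡40, 14²≡24, 15²≡10, 16²≡41, 17²≡31, 18²≡23, 19²≡17, 20²≡13, 21²≡11 (mod 43).
So the quadratic residues mod 43 are {1, 4, 6, 9, 10, 11, 13, 14, 15, 16, 17, 21, 23, 24, 25, 31, 35, 36, 38, 40, 41}.

1,4,6,9,10,11,13,14,15,16,17,21,23,24,25,31,35,36,38,40,41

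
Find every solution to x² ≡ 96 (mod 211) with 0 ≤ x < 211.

Since 211 ≡ 3 (mod 4), a square root of 96 is 96^((211+1)/4) = 96^53 mod 211.
Repeated squaring: 96^2≡143, 96^4≡193, 96^8≡113, 96^16≡109, 96^32≡65 (mod 211).
96^53 = 96^(32+16+4+1) ≡ 184 (mod 211).
Check: 184² = 33856 ≡ 96 (mod 211). The two roots are 27 and 184.

27, 184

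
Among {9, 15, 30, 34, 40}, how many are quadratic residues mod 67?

(9/67) = +1 → QR.
(15/67) = +1 → QR.
(30/67) = -1 → non-residue.
(34/67) = -1 → non-residue.
(40/67) = +1 → QR.
Total quadratic residues among the 5: 3.

3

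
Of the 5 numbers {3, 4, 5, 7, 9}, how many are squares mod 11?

(3/11) = +1 → QR.
(4/11) = +1 → QR.
(5/11) = +1 → QR.
(7/11) = -1 → non-residue.
(9/11) = +1 → QR.
Total quadratic residues among the 5: 4.

4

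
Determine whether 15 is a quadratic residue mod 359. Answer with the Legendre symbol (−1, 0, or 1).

1

Reciprocity: 15 ≡ 3 and 359 ≡ 3 (mod 4), so (15/359) = −(359/15).
Reduce top mod 15: now compute (14/15).
Pull out 2: since 15 ≡ 7 (mod 8), (2/15) = +1.
Reciprocity: 7 ≡ 3 and 15 ≡ 3 (mod 4), so (7/15) = −(15/7).
Reduce top mod 7: now compute (1/7).
Reached (1/7) = 1. Collecting the sign flips along the way, the symbol is +1.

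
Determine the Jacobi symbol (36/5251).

Pull out 2^2: since 5251 ≡ 3 (mod 8), (2/5251) = -1, so (2/5251)^2 = +1.
Reciprocity: 9 ≡ 1 and 5251 ≡ 3 (mod 4), so (9/5251) = +(5251/9).
Reduce top mod 9: now compute (4/9).
Pull out 2^2: since 9 ≡ 1 (mod 8), (2/9) = +1, so (2/9)^2 = +1.
Reached (1/9) = 1. Collecting the sign flips along the way, the symbol is +1.

1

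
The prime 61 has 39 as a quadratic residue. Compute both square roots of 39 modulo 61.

61 ≡ 1 (mod 4), so we find a root by search.
Trying successive values, 10² = 100 ≡ 39 (mod 61). The other root is 61 − 10 = 51.

10, 51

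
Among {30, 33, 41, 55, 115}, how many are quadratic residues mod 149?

2

(30/149) = +1 → QR.
(33/149) = +1 → QR.
(41/149) = -1 → non-residue.
(55/149) = -1 → non-residue.
(115/149) = -1 → non-residue.
Total quadratic residues among the 5: 2.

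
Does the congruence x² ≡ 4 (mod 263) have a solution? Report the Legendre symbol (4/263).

1

Euler's criterion: (4/263) ≡ 4^131 (mod 263).
4^2 ≡ 16 (mod 263)
4^4 ≡ 256 (mod 263)
4^8 ≡ 49 (mod 263)
4^16 ≡ 34 (mod 263)
4^32 ≡ 104 (mod 263)
4^64 ≡ 33 (mod 263)
4^128 ≡ 37 (mod 263)
4^131 = 4^(128+2+1) ≡ 1 (mod 263).
Result is 1, so (4/263) = 1.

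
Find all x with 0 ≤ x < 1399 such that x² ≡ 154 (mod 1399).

425, 974

Since 1399 ≡ 3 (mod 4), a square root of 154 is 154^((1399+1)/4) = 154^350 mod 1399.
Repeated squaring: 154^2≡1332, 154^4≡292, 154^8≡1324, 154^16≡29, 154^32≡841, 154^64≡786, 154^128≡837, 154^256≡1069 (mod 1399).
154^350 = 154^(256+64+16+8+4+2) ≡ 974 (mod 1399).
Check: 974² = 948676 ≡ 154 (mod 1399). The two roots are 425 and 974.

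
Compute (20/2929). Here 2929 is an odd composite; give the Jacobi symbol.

Pull out 2^2: since 2929 ≡ 1 (mod 8), (2/2929) = +1, so (2/2929)^2 = +1.
Reciprocity: 5 ≡ 1 and 2929 ≡ 1 (mod 4), so (5/2929) = +(2929/5).
Reduce top mod 5: now compute (4/5).
Pull out 2^2: since 5 ≡ 5 (mod 8), (2/5) = -1, so (2/5)^2 = +1.
Reached (1/5) = 1. Collecting the sign flips along the way, the symbol is +1.

1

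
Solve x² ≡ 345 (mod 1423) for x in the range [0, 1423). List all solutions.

556, 867

Since 1423 ≡ 3 (mod 4), a square root of 345 is 345^((1423+1)/4) = 345^356 mod 1423.
Repeated squaring: 345^2≡916, 345^4≡909, 345^8≡941, 345^16≡375, 345^32≡1171, 345^64≡892, 345^128≡207, 345^256≡159 (mod 1423).
345^356 = 345^(256+64+32+4) ≡ 556 (mod 1423).
Check: 556² = 309136 ≡ 345 (mod 1423). The two roots are 556 and 867.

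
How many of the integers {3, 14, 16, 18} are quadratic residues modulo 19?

1

(3/19) = -1 → non-residue.
(14/19) = -1 → non-residue.
(16/19) = +1 → QR.
(18/19) = -1 → non-residue.
Total quadratic residues among the 4: 1.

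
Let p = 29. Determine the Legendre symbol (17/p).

-1

Reciprocity: 17 ≡ 1 and 29 ≡ 1 (mod 4), so (17/29) = +(29/17).
Reduce top mod 17: now compute (12/17).
Pull out 2^2: since 17 ≡ 1 (mod 8), (2/17) = +1, so (2/17)^2 = +1.
Reciprocity: 3 ≡ 3 and 17 ≡ 1 (mod 4), so (3/17) = +(17/3).
Reduce top mod 3: now compute (2/3).
Pull out 2: since 3 ≡ 3 (mod 8), (2/3) = -1.
Reached (1/3) = 1. Collecting the sign flips along the way, the symbol is -1.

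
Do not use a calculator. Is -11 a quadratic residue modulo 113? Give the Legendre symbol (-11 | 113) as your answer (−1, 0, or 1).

Euler's criterion: (-11/113) ≡ 102^56 (mod 113).
102^2 ≡ 8 (mod 113)
102^4 ≡ 64 (mod 113)
102^8 ≡ 28 (mod 113)
102^16 ≡ 106 (mod 113)
102^32 ≡ 49 (mod 113)
102^56 = 102^(32+16+8) ≡ 1 (mod 113).
Result is 1, so (-11/113) = 1.

1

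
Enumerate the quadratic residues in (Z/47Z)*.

Square k = 1,…,23 (k and 47−k give the same square):
1²=1, 2²=4, 3²=9, 4²=16, 5²=25, 6²=36, 7²≡2, 8²≡17, 9²≡34, 10²≡6, 11²≡27, 12²≡3, 13²≡28, 14²≡8, 15²≡37, 16²≡21, 17²≡7, 18²≡42, 19²≡32, 20²≡24, 21²≡18, 22²≡14, 23²≡12 (mod 47).
So the quadratic residues mod 47 are {1, 2, 3, 4, 6, 7, 8, 9, 12, 14, 16, 17, 18, 21, 24, 25, 27, 28, 32, 34, 36, 37, 42}.

1, 2, 3, 4, 6, 7, 8, 9, 12, 14, 16, 17, 18, 21, 24, 25, 27, 28, 32, 34, 36, 37, 42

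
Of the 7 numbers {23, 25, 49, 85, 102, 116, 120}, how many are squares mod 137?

(23/137) = -1 → non-residue.
(25/137) = +1 → QR.
(49/137) = +1 → QR.
(85/137) = -1 → non-residue.
(102/137) = -1 → non-residue.
(116/137) = -1 → non-residue.
(120/137) = +1 → QR.
Total quadratic residues among the 7: 3.

3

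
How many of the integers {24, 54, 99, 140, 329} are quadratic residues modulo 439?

(24/439) = -1 → non-residue.
(54/439) = -1 → non-residue.
(99/439) = +1 → QR.
(140/439) = +1 → QR.
(329/439) = -1 → non-residue.
Total quadratic residues among the 5: 2.

2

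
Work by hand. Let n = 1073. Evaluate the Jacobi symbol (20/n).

Pull out 2^2: since 1073 ≡ 1 (mod 8), (2/1073) = +1, so (2/1073)^2 = +1.
Reciprocity: 5 ≡ 1 and 1073 ≡ 1 (mod 4), so (5/1073) = +(1073/5).
Reduce top mod 5: now compute (3/5).
Reciprocity: 3 ≡ 3 and 5 ≡ 1 (mod 4), so (3/5) = +(5/3).
Reduce top mod 3: now compute (2/3).
Pull out 2: since 3 ≡ 3 (mod 8), (2/3) = -1.
Reached (1/3) = 1. Collecting the sign flips along the way, the symbol is -1.

-1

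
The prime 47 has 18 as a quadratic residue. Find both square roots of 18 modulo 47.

Since 47 ≡ 3 (mod 4), a square root of 18 is 18^((47+1)/4) = 18^12 mod 47.
Repeated squaring: 18^2≡42, 18^4≡25, 18^8≡14 (mod 47).
18^12 = 18^(8+4) ≡ 21 (mod 47).
Check: 21² = 441 ≡ 18 (mod 47). The two roots are 21 and 26.

21, 26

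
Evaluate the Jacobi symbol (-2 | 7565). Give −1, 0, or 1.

-1

First reduce: -2 ≡ 7563 (mod 7565).
Reciprocity: 7563 ≡ 3 and 7565 ≡ 1 (mod 4), so (7563/7565) = +(7565/7563).
Reduce top mod 7563: now compute (2/7563).
Pull out 2: since 7563 ≡ 3 (mod 8), (2/7563) = -1.
Reached (1/7563) = 1. Collecting the sign flips along the way, the symbol is -1.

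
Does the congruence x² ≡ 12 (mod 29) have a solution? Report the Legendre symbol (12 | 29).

-1

Euler's criterion: (12/29) ≡ 12^14 (mod 29).
12^2 ≡ 28 (mod 29)
12^4 ≡ 1 (mod 29)
12^8 ≡ 1 (mod 29)
12^14 = 12^(8+4+2) ≡ 28 (mod 29).
Result is 28 ≡ −1, so (12/29) = −1.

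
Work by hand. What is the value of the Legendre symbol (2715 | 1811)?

First reduce: 2715 ≡ 904 (mod 1811).
Pull out 2^3: since 1811 ≡ 3 (mod 8), (2/1811) = -1, so (2/1811)^3 = -1.
Reciprocity: 113 ≡ 1 and 1811 ≡ 3 (mod 4), so (113/1811) = +(1811/113).
Reduce top mod 113: now compute (3/113).
Reciprocity: 3 ≡ 3 and 113 ≡ 1 (mod 4), so (3/113) = +(113/3).
Reduce top mod 3: now compute (2/3).
Pull out 2: since 3 ≡ 3 (mod 8), (2/3) = -1.
Reached (1/3) = 1. Collecting the sign flips along the way, the symbol is +1.

1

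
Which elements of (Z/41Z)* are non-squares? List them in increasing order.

3,6,7,11,12,13,14,15,17,19,22,24,26,27,28,29,30,34,35,38

Square k = 1,…,20 (k and 41−k give the same square):
1²=1, 2²=4, 3²=9, 4²=16, 5²=25, 6²=36, 7²≡8, 8²≡23, 9²≡40, 10²≡18, 11²≡39, 12²≡21, 13²≡5, 14²≡32, 15²≡20, 16²≡10, 17²≡2, 18²≡37, 19²≡33, 20²≡31 (mod 41).
The residues are {1, 2, 4, 5, 8, 9, 10, 16, 18, 20, 21, 23, 25, 31, 32, 33, 36, 37, 39, 40}; the non-residues are the remaining 20 nonzero classes.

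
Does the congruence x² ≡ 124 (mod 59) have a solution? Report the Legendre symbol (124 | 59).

Euler's criterion: (124/59) ≡ 6^29 (mod 59).
6^2 ≡ 36 (mod 59)
6^4 ≡ 57 (mod 59)
6^8 ≡ 4 (mod 59)
6^16 ≡ 16 (mod 59)
6^29 = 6^(16+8+4+1) ≡ 58 (mod 59).
Result is 58 ≡ −1, so (124/59) = −1.

-1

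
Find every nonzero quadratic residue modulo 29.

Square k = 1,…,14 (k and 29−k give the same square):
1²=1, 2²=4, 3²=9, 4²=16, 5²=25, 6²≡7, 7²≡20, 8²≡6, 9²≡23, 10²≡13, 11²≡5, 12²≡28, 13²≡24, 14²≡22 (mod 29).
So the quadratic residues mod 29 are {1, 4, 5, 6, 7, 9, 13, 16, 20, 22, 23, 24, 25, 28}.

1,4,5,6,7,9,13,16,20,22,23,24,25,28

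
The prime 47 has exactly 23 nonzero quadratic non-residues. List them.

Square k = 1,…,23 (k and 47−k give the same square):
1²=1, 2²=4, 3²=9, 4²=16, 5²=25, 6²=36, 7²≡2, 8²≡17, 9²≡34, 10²≡6, 11²≡27, 12²≡3, 13²≡28, 14²≡8, 15²≡37, 16²≡21, 17²≡7, 18²≡42, 19²≡32, 20²≡24, 21²≡18, 22²≡14, 23²≡12 (mod 47).
The residues are {1, 2, 3, 4, 6, 7, 8, 9, 12, 14, 16, 17, 18, 21, 24, 25, 27, 28, 32, 34, 36, 37, 42}; the non-residues are the remaining 23 nonzero classes.

5 10 11 13 15 19 20 22 23 26 29 30 31 33 35 38 39 40 41 43 44 45 46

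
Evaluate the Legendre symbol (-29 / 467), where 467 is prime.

1

Euler's criterion: (-29/467) ≡ 438^233 (mod 467).
438^2 ≡ 374 (mod 467)
438^4 ≡ 243 (mod 467)
438^8 ≡ 207 (mod 467)
438^16 ≡ 352 (mod 467)
438^32 ≡ 149 (mod 467)
438^64 ≡ 252 (mod 467)
438^128 ≡ 459 (mod 467)
438^233 = 438^(128+64+32+8+1) ≡ 1 (mod 467).
Result is 1, so (-29/467) = 1.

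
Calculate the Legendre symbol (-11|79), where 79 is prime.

First reduce: -11 ≡ 68 (mod 79).
Pull out 2^2: since 79 ≡ 7 (mod 8), (2/79) = +1, so (2/79)^2 = +1.
Reciprocity: 17 ≡ 1 and 79 ≡ 3 (mod 4), so (17/79) = +(79/17).
Reduce top mod 17: now compute (11/17).
Reciprocity: 11 ≡ 3 and 17 ≡ 1 (mod 4), so (11/17) = +(17/11).
Reduce top mod 11: now compute (6/11).
Pull out 2: since 11 ≡ 3 (mod 8), (2/11) = -1.
Reciprocity: 3 ≡ 3 and 11 ≡ 3 (mod 4), so (3/11) = −(11/3).
Reduce top mod 3: now compute (2/3).
Pull out 2: since 3 ≡ 3 (mod 8), (2/3) = -1.
Reached (1/3) = 1. Collecting the sign flips along the way, the symbol is -1.

-1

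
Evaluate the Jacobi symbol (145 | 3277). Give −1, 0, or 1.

Reciprocity: 145 ≡ 1 and 3277 ≡ 1 (mod 4), so (145/3277) = +(3277/145).
Reduce top mod 145: now compute (87/145).
Reciprocity: 87 ≡ 3 and 145 ≡ 1 (mod 4), so (87/145) = +(145/87).
Reduce top mod 87: now compute (58/87).
Pull out 2: since 87 ≡ 7 (mod 8), (2/87) = +1.
Reciprocity: 29 ≡ 1 and 87 ≡ 3 (mod 4), so (29/87) = +(87/29).
Reduce top mod 29: now compute (0/29).
Top reduces to 0: gcd > 1, so the symbol is 0.

0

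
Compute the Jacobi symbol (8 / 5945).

Pull out 2^3: since 5945 ≡ 1 (mod 8), (2/5945) = +1, so (2/5945)^3 = +1.
Reached (1/5945) = 1. Collecting the sign flips along the way, the symbol is +1.

1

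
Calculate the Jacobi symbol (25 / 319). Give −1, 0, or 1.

1

Reciprocity: 25 ≡ 1 and 319 ≡ 3 (mod 4), so (25/319) = +(319/25).
Reduce top mod 25: now compute (19/25).
Reciprocity: 19 ≡ 3 and 25 ≡ 1 (mod 4), so (19/25) = +(25/19).
Reduce top mod 19: now compute (6/19).
Pull out 2: since 19 ≡ 3 (mod 8), (2/19) = -1.
Reciprocity: 3 ≡ 3 and 19 ≡ 3 (mod 4), so (3/19) = −(19/3).
Reduce top mod 3: now compute (1/3).
Reached (1/3) = 1. Collecting the sign flips along the way, the symbol is +1.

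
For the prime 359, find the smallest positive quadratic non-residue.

7

(2/359) = +1, so 2 is a residue.
(3/359) = +1, so 3 is a residue.
(4/359) = +1, so 4 is a residue.
(5/359) = +1, so 5 is a residue.
(6/359) = +1, so 6 is a residue.
(7/359) = −1, so 7 is the smallest positive non-residue mod 359.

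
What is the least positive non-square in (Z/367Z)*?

(2/367) = +1, so 2 is a residue.
(3/367) = −1, so 3 is the smallest positive non-residue mod 367.

3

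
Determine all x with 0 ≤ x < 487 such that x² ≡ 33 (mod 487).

153, 334

Since 487 ≡ 3 (mod 4), a square root of 33 is 33^((487+1)/4) = 33^122 mod 487.
Repeated squaring: 33^2≡115, 33^4≡76, 33^8≡419, 33^16≡241, 33^32≡128, 33^64≡313 (mod 487).
33^122 = 33^(64+32+16+8+2) ≡ 334 (mod 487).
Check: 334² = 111556 ≡ 33 (mod 487). The two roots are 153 and 334.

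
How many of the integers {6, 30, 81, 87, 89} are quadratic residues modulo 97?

(6/97) = +1 → QR.
(30/97) = -1 → non-residue.
(81/97) = +1 → QR.
(87/97) = -1 → non-residue.
(89/97) = +1 → QR.
Total quadratic residues among the 5: 3.

3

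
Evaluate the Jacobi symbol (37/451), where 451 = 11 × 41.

Reciprocity: 37 ≡ 1 and 451 ≡ 3 (mod 4), so (37/451) = +(451/37).
Reduce top mod 37: now compute (7/37).
Reciprocity: 7 ≡ 3 and 37 ≡ 1 (mod 4), so (7/37) = +(37/7).
Reduce top mod 7: now compute (2/7).
Pull out 2: since 7 ≡ 7 (mod 8), (2/7) = +1.
Reached (1/7) = 1. Collecting the sign flips along the way, the symbol is +1.

1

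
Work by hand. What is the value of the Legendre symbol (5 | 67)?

-1

Reciprocity: 5 ≡ 1 and 67 ≡ 3 (mod 4), so (5/67) = +(67/5).
Reduce top mod 5: now compute (2/5).
Pull out 2: since 5 ≡ 5 (mod 8), (2/5) = -1.
Reached (1/5) = 1. Collecting the sign flips along the way, the symbol is -1.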